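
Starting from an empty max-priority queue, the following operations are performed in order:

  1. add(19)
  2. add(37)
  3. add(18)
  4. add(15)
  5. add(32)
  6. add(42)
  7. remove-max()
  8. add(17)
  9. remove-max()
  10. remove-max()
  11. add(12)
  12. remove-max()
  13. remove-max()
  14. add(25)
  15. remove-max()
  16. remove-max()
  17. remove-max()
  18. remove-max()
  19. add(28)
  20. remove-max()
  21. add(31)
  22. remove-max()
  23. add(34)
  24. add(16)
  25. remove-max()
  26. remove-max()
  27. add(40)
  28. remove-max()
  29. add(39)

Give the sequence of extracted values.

insert 19 → {19}
insert 37 → {37, 19}
insert 18 → {37, 19, 18}
insert 15 → {37, 19, 18, 15}
insert 32 → {37, 32, 19, 18, 15}
insert 42 → {42, 37, 32, 19, 18, 15}
remove-max → 42; now {37, 32, 19, 18, 15}
insert 17 → {37, 32, 19, 18, 17, 15}
remove-max → 37; now {32, 19, 18, 17, 15}
remove-max → 32; now {19, 18, 17, 15}
insert 12 → {19, 18, 17, 15, 12}
remove-max → 19; now {18, 17, 15, 12}
remove-max → 18; now {17, 15, 12}
insert 25 → {25, 17, 15, 12}
remove-max → 25; now {17, 15, 12}
remove-max → 17; now {15, 12}
remove-max → 15; now {12}
remove-max → 12; now {}
insert 28 → {28}
remove-max → 28; now {}
insert 31 → {31}
remove-max → 31; now {}
insert 34 → {34}
insert 16 → {34, 16}
remove-max → 34; now {16}
remove-max → 16; now {}
insert 40 → {40}
remove-max → 40; now {}
insert 39 → {39}

42 → 37 → 32 → 19 → 18 → 25 → 17 → 15 → 12 → 28 → 31 → 34 → 16 → 40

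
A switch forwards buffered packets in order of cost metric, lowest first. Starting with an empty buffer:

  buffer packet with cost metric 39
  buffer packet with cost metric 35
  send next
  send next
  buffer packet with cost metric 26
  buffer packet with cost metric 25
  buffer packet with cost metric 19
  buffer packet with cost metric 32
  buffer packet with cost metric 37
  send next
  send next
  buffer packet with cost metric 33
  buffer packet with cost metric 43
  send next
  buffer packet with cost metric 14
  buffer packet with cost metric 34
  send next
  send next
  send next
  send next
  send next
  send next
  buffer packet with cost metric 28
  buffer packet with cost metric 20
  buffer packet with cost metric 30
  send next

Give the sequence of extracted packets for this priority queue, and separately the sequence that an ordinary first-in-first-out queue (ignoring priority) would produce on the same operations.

priority queue: [35, 39, 19, 25, 26, 14, 32, 33, 34, 37, 43, 20]; FIFO queue: [39, 35, 26, 25, 19, 32, 37, 33, 43, 14, 34, 28]

insert 39 → {39}
insert 35 → {35, 39}
send next → 35; now {39}
send next → 39; now {}
insert 26 → {26}
insert 25 → {25, 26}
insert 19 → {19, 25, 26}
insert 32 → {19, 25, 26, 32}
insert 37 → {19, 25, 26, 32, 37}
send next → 19; now {25, 26, 32, 37}
send next → 25; now {26, 32, 37}
insert 33 → {26, 32, 33, 37}
insert 43 → {26, 32, 33, 37, 43}
send next → 26; now {32, 33, 37, 43}
insert 14 → {14, 32, 33, 37, 43}
insert 34 → {14, 32, 33, 34, 37, 43}
send next → 14; now {32, 33, 34, 37, 43}
send next → 32; now {33, 34, 37, 43}
send next → 33; now {34, 37, 43}
send next → 34; now {37, 43}
send next → 37; now {43}
send next → 43; now {}
insert 28 → {28}
insert 20 → {20, 28}
insert 30 → {20, 28, 30}
send next → 20; now {28, 30}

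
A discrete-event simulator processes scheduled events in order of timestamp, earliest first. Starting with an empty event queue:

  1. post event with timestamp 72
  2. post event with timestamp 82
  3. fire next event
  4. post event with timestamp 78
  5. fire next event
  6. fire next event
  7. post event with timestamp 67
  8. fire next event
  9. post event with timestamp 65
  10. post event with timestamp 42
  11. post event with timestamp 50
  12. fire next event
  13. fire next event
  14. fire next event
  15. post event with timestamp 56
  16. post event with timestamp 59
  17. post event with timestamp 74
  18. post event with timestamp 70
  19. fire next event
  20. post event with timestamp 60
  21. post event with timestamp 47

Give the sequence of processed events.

[72, 78, 82, 67, 42, 50, 65, 56]

insert 72 → {72}
insert 82 → {72, 82}
fire next event → 72; now {82}
insert 78 → {78, 82}
fire next event → 78; now {82}
fire next event → 82; now {}
insert 67 → {67}
fire next event → 67; now {}
insert 65 → {65}
insert 42 → {42, 65}
insert 50 → {42, 50, 65}
fire next event → 42; now {50, 65}
fire next event → 50; now {65}
fire next event → 65; now {}
insert 56 → {56}
insert 59 → {56, 59}
insert 74 → {56, 59, 74}
insert 70 → {56, 59, 70, 74}
fire next event → 56; now {59, 70, 74}
insert 60 → {59, 60, 70, 74}
insert 47 → {47, 59, 60, 70, 74}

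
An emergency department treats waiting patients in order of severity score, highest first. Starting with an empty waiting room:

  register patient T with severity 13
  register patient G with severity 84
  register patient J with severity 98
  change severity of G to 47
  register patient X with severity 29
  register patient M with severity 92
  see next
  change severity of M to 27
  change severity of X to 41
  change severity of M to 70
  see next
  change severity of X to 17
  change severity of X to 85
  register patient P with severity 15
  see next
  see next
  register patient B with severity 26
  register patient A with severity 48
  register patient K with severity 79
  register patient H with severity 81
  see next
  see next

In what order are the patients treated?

J → M → X → G → H → K

add T (severity 13) → {T:13}
add G (severity 84) → {G:84, T:13}
add J (severity 98) → {J:98, G:84, T:13}
update G to severity 47 → {J:98, G:47, T:13}
add X (severity 29) → {J:98, G:47, X:29, T:13}
add M (severity 92) → {J:98, M:92, G:47, X:29, T:13}
see next → J; now {M:92, G:47, X:29, T:13}
update M to severity 27 → {G:47, X:29, M:27, T:13}
update X to severity 41 → {G:47, X:41, M:27, T:13}
update M to severity 70 → {M:70, G:47, X:41, T:13}
see next → M; now {G:47, X:41, T:13}
update X to severity 17 → {G:47, X:17, T:13}
update X to severity 85 → {X:85, G:47, T:13}
add P (severity 15) → {X:85, G:47, P:15, T:13}
see next → X; now {G:47, P:15, T:13}
see next → G; now {P:15, T:13}
add B (severity 26) → {B:26, P:15, T:13}
add A (severity 48) → {A:48, B:26, P:15, T:13}
add K (severity 79) → {K:79, A:48, B:26, P:15, T:13}
add H (severity 81) → {H:81, K:79, A:48, B:26, P:15, T:13}
see next → H; now {K:79, A:48, B:26, P:15, T:13}
see next → K; now {A:48, B:26, P:15, T:13}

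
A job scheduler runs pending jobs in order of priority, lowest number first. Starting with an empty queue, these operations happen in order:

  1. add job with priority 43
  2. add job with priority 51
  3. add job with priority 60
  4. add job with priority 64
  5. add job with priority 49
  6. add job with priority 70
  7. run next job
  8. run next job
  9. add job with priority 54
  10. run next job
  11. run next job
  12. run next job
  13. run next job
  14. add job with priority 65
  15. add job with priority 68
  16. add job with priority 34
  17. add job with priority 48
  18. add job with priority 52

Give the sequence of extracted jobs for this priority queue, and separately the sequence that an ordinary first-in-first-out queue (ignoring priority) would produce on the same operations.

insert 43 → {43}
insert 51 → {43, 51}
insert 60 → {43, 51, 60}
insert 64 → {43, 51, 60, 64}
insert 49 → {43, 49, 51, 60, 64}
insert 70 → {43, 49, 51, 60, 64, 70}
run next job → 43; now {49, 51, 60, 64, 70}
run next job → 49; now {51, 60, 64, 70}
insert 54 → {51, 54, 60, 64, 70}
run next job → 51; now {54, 60, 64, 70}
run next job → 54; now {60, 64, 70}
run next job → 60; now {64, 70}
run next job → 64; now {70}
insert 65 → {65, 70}
insert 68 → {65, 68, 70}
insert 34 → {34, 65, 68, 70}
insert 48 → {34, 48, 65, 68, 70}
insert 52 → {34, 48, 52, 65, 68, 70}

priority queue: 43, 49, 51, 54, 60, 64; FIFO queue: [43, 51, 60, 64, 49, 70]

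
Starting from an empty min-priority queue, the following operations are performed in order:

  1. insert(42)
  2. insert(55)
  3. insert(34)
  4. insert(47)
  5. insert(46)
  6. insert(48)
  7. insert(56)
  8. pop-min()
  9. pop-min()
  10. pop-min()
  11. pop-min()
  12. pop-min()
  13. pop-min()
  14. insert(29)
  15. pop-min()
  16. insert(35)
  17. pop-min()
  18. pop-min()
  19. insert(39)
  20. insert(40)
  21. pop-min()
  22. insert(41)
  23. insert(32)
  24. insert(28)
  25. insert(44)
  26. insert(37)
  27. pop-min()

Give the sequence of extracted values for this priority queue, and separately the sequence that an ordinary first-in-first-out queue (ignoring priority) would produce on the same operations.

insert 42 → {42}
insert 55 → {42, 55}
insert 34 → {34, 42, 55}
insert 47 → {34, 42, 47, 55}
insert 46 → {34, 42, 46, 47, 55}
insert 48 → {34, 42, 46, 47, 48, 55}
insert 56 → {34, 42, 46, 47, 48, 55, 56}
pop-min → 34; now {42, 46, 47, 48, 55, 56}
pop-min → 42; now {46, 47, 48, 55, 56}
pop-min → 46; now {47, 48, 55, 56}
pop-min → 47; now {48, 55, 56}
pop-min → 48; now {55, 56}
pop-min → 55; now {56}
insert 29 → {29, 56}
pop-min → 29; now {56}
insert 35 → {35, 56}
pop-min → 35; now {56}
pop-min → 56; now {}
insert 39 → {39}
insert 40 → {39, 40}
pop-min → 39; now {40}
insert 41 → {40, 41}
insert 32 → {32, 40, 41}
insert 28 → {28, 32, 40, 41}
insert 44 → {28, 32, 40, 41, 44}
insert 37 → {28, 32, 37, 40, 41, 44}
pop-min → 28; now {32, 37, 40, 41, 44}

priority queue: 34 → 42 → 46 → 47 → 48 → 55 → 29 → 35 → 56 → 39 → 28; FIFO queue: [42, 55, 34, 47, 46, 48, 56, 29, 35, 39, 40]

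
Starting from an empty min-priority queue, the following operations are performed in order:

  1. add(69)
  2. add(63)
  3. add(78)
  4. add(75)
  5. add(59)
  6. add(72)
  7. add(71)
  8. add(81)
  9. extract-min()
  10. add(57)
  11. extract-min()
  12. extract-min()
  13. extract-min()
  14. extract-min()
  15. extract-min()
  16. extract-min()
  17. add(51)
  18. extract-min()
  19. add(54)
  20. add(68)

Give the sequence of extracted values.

insert 69 → {69}
insert 63 → {63, 69}
insert 78 → {63, 69, 78}
insert 75 → {63, 69, 75, 78}
insert 59 → {59, 63, 69, 75, 78}
insert 72 → {59, 63, 69, 72, 75, 78}
insert 71 → {59, 63, 69, 71, 72, 75, 78}
insert 81 → {59, 63, 69, 71, 72, 75, 78, 81}
extract-min → 59; now {63, 69, 71, 72, 75, 78, 81}
insert 57 → {57, 63, 69, 71, 72, 75, 78, 81}
extract-min → 57; now {63, 69, 71, 72, 75, 78, 81}
extract-min → 63; now {69, 71, 72, 75, 78, 81}
extract-min → 69; now {71, 72, 75, 78, 81}
extract-min → 71; now {72, 75, 78, 81}
extract-min → 72; now {75, 78, 81}
extract-min → 75; now {78, 81}
insert 51 → {51, 78, 81}
extract-min → 51; now {78, 81}
insert 54 → {54, 78, 81}
insert 68 → {54, 68, 78, 81}

59, 57, 63, 69, 71, 72, 75, 51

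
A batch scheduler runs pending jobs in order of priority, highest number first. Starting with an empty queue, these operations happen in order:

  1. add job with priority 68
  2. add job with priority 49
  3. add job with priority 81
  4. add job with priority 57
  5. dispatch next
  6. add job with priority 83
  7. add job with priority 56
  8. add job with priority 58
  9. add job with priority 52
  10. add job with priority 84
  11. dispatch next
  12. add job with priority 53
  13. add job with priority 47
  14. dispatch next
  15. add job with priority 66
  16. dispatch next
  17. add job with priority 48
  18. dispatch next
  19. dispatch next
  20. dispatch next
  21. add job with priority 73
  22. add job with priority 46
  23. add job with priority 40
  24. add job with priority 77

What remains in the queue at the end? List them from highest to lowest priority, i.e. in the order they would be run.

insert 68 → {68}
insert 49 → {68, 49}
insert 81 → {81, 68, 49}
insert 57 → {81, 68, 57, 49}
dispatch next → 81; now {68, 57, 49}
insert 83 → {83, 68, 57, 49}
insert 56 → {83, 68, 57, 56, 49}
insert 58 → {83, 68, 58, 57, 56, 49}
insert 52 → {83, 68, 58, 57, 56, 52, 49}
insert 84 → {84, 83, 68, 58, 57, 56, 52, 49}
dispatch next → 84; now {83, 68, 58, 57, 56, 52, 49}
insert 53 → {83, 68, 58, 57, 56, 53, 52, 49}
insert 47 → {83, 68, 58, 57, 56, 53, 52, 49, 47}
dispatch next → 83; now {68, 58, 57, 56, 53, 52, 49, 47}
insert 66 → {68, 66, 58, 57, 56, 53, 52, 49, 47}
dispatch next → 68; now {66, 58, 57, 56, 53, 52, 49, 47}
insert 48 → {66, 58, 57, 56, 53, 52, 49, 48, 47}
dispatch next → 66; now {58, 57, 56, 53, 52, 49, 48, 47}
dispatch next → 58; now {57, 56, 53, 52, 49, 48, 47}
dispatch next → 57; now {56, 53, 52, 49, 48, 47}
insert 73 → {73, 56, 53, 52, 49, 48, 47}
insert 46 → {73, 56, 53, 52, 49, 48, 47, 46}
insert 40 → {73, 56, 53, 52, 49, 48, 47, 46, 40}
insert 77 → {77, 73, 56, 53, 52, 49, 48, 47, 46, 40}

77 → 73 → 56 → 53 → 52 → 49 → 48 → 47 → 46 → 40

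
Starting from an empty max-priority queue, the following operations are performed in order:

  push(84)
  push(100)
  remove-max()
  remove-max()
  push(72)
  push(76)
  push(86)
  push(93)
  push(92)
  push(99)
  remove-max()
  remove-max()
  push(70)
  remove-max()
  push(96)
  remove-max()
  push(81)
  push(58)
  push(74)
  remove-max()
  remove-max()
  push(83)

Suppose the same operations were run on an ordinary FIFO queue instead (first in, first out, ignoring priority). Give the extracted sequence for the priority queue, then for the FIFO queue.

insert 84 → {84}
insert 100 → {100, 84}
remove-max → 100; now {84}
remove-max → 84; now {}
insert 72 → {72}
insert 76 → {76, 72}
insert 86 → {86, 76, 72}
insert 93 → {93, 86, 76, 72}
insert 92 → {93, 92, 86, 76, 72}
insert 99 → {99, 93, 92, 86, 76, 72}
remove-max → 99; now {93, 92, 86, 76, 72}
remove-max → 93; now {92, 86, 76, 72}
insert 70 → {92, 86, 76, 72, 70}
remove-max → 92; now {86, 76, 72, 70}
insert 96 → {96, 86, 76, 72, 70}
remove-max → 96; now {86, 76, 72, 70}
insert 81 → {86, 81, 76, 72, 70}
insert 58 → {86, 81, 76, 72, 70, 58}
insert 74 → {86, 81, 76, 74, 72, 70, 58}
remove-max → 86; now {81, 76, 74, 72, 70, 58}
remove-max → 81; now {76, 74, 72, 70, 58}
insert 83 → {83, 76, 74, 72, 70, 58}

priority queue: [100, 84, 99, 93, 92, 96, 86, 81]; FIFO queue: 84, 100, 72, 76, 86, 93, 92, 99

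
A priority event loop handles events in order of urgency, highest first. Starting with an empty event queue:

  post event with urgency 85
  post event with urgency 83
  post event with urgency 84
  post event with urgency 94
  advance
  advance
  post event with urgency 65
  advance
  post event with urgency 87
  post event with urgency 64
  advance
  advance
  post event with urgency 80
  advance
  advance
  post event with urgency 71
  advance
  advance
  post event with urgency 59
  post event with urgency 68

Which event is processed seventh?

65

insert 85 → {85}
insert 83 → {85, 83}
insert 84 → {85, 84, 83}
insert 94 → {94, 85, 84, 83}
advance → 94; now {85, 84, 83}
advance → 85; now {84, 83}
insert 65 → {84, 83, 65}
advance → 84; now {83, 65}
insert 87 → {87, 83, 65}
insert 64 → {87, 83, 65, 64}
advance → 87; now {83, 65, 64}
advance → 83; now {65, 64}
insert 80 → {80, 65, 64}
advance → 80; now {65, 64}
advance → 65; now {64}
insert 71 → {71, 64}
advance → 71; now {64}
advance → 64; now {}
insert 59 → {59}
insert 68 → {68, 59}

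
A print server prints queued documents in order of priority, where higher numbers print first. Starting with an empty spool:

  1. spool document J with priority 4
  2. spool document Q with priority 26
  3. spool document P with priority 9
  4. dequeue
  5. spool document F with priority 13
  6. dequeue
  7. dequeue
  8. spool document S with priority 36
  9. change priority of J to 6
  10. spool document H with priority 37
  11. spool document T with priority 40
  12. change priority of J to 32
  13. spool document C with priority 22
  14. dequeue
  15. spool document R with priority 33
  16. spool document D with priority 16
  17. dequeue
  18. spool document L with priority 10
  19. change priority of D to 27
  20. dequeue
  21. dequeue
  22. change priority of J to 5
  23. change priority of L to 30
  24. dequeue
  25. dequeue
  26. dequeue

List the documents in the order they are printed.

[Q, F, P, T, H, S, R, L, D, C]

add J (priority 4) → {J:4}
add Q (priority 26) → {Q:26, J:4}
add P (priority 9) → {Q:26, P:9, J:4}
dequeue → Q; now {P:9, J:4}
add F (priority 13) → {F:13, P:9, J:4}
dequeue → F; now {P:9, J:4}
dequeue → P; now {J:4}
add S (priority 36) → {S:36, J:4}
update J to priority 6 → {S:36, J:6}
add H (priority 37) → {H:37, S:36, J:6}
add T (priority 40) → {T:40, H:37, S:36, J:6}
update J to priority 32 → {T:40, H:37, S:36, J:32}
add C (priority 22) → {T:40, H:37, S:36, J:32, C:22}
dequeue → T; now {H:37, S:36, J:32, C:22}
add R (priority 33) → {H:37, S:36, R:33, J:32, C:22}
add D (priority 16) → {H:37, S:36, R:33, J:32, C:22, D:16}
dequeue → H; now {S:36, R:33, J:32, C:22, D:16}
add L (priority 10) → {S:36, R:33, J:32, C:22, D:16, L:10}
update D to priority 27 → {S:36, R:33, J:32, D:27, C:22, L:10}
dequeue → S; now {R:33, J:32, D:27, C:22, L:10}
dequeue → R; now {J:32, D:27, C:22, L:10}
update J to priority 5 → {D:27, C:22, L:10, J:5}
update L to priority 30 → {L:30, D:27, C:22, J:5}
dequeue → L; now {D:27, C:22, J:5}
dequeue → D; now {C:22, J:5}
dequeue → C; now {J:5}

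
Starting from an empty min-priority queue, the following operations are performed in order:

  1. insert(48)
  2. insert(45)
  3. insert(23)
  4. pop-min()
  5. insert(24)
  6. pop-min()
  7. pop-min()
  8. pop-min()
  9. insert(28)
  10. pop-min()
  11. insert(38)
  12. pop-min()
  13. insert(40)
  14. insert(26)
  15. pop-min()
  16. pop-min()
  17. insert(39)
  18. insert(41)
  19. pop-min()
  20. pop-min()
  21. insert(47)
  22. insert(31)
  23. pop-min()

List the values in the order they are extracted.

[23, 24, 45, 48, 28, 38, 26, 40, 39, 41, 31]

insert 48 → {48}
insert 45 → {45, 48}
insert 23 → {23, 45, 48}
pop-min → 23; now {45, 48}
insert 24 → {24, 45, 48}
pop-min → 24; now {45, 48}
pop-min → 45; now {48}
pop-min → 48; now {}
insert 28 → {28}
pop-min → 28; now {}
insert 38 → {38}
pop-min → 38; now {}
insert 40 → {40}
insert 26 → {26, 40}
pop-min → 26; now {40}
pop-min → 40; now {}
insert 39 → {39}
insert 41 → {39, 41}
pop-min → 39; now {41}
pop-min → 41; now {}
insert 47 → {47}
insert 31 → {31, 47}
pop-min → 31; now {47}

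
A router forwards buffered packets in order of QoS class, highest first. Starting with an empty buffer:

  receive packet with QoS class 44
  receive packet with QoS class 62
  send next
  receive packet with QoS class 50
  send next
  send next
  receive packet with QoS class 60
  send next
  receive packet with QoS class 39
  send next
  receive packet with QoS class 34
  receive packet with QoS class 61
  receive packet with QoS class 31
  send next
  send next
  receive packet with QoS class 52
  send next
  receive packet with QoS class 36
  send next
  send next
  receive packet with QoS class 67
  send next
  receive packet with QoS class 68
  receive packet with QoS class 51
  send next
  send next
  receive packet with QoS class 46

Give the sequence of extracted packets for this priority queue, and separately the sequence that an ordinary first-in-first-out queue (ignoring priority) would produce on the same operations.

priority queue: [62, 50, 44, 60, 39, 61, 34, 52, 36, 31, 67, 68, 51]; FIFO queue: 44 → 62 → 50 → 60 → 39 → 34 → 61 → 31 → 52 → 36 → 67 → 68 → 51

insert 44 → {44}
insert 62 → {62, 44}
send next → 62; now {44}
insert 50 → {50, 44}
send next → 50; now {44}
send next → 44; now {}
insert 60 → {60}
send next → 60; now {}
insert 39 → {39}
send next → 39; now {}
insert 34 → {34}
insert 61 → {61, 34}
insert 31 → {61, 34, 31}
send next → 61; now {34, 31}
send next → 34; now {31}
insert 52 → {52, 31}
send next → 52; now {31}
insert 36 → {36, 31}
send next → 36; now {31}
send next → 31; now {}
insert 67 → {67}
send next → 67; now {}
insert 68 → {68}
insert 51 → {68, 51}
send next → 68; now {51}
send next → 51; now {}
insert 46 → {46}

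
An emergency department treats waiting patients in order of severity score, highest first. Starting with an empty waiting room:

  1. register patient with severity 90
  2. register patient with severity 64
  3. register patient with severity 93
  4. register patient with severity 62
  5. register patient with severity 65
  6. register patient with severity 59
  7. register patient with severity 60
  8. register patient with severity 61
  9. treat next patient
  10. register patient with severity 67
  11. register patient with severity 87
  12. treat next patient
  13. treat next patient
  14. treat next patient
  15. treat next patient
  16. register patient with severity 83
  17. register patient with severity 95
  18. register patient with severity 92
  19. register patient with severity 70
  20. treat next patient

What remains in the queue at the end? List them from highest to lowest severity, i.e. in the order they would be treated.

92 → 83 → 70 → 64 → 62 → 61 → 60 → 59

insert 90 → {90}
insert 64 → {90, 64}
insert 93 → {93, 90, 64}
insert 62 → {93, 90, 64, 62}
insert 65 → {93, 90, 65, 64, 62}
insert 59 → {93, 90, 65, 64, 62, 59}
insert 60 → {93, 90, 65, 64, 62, 60, 59}
insert 61 → {93, 90, 65, 64, 62, 61, 60, 59}
treat next patient → 93; now {90, 65, 64, 62, 61, 60, 59}
insert 67 → {90, 67, 65, 64, 62, 61, 60, 59}
insert 87 → {90, 87, 67, 65, 64, 62, 61, 60, 59}
treat next patient → 90; now {87, 67, 65, 64, 62, 61, 60, 59}
treat next patient → 87; now {67, 65, 64, 62, 61, 60, 59}
treat next patient → 67; now {65, 64, 62, 61, 60, 59}
treat next patient → 65; now {64, 62, 61, 60, 59}
insert 83 → {83, 64, 62, 61, 60, 59}
insert 95 → {95, 83, 64, 62, 61, 60, 59}
insert 92 → {95, 92, 83, 64, 62, 61, 60, 59}
insert 70 → {95, 92, 83, 70, 64, 62, 61, 60, 59}
treat next patient → 95; now {92, 83, 70, 64, 62, 61, 60, 59}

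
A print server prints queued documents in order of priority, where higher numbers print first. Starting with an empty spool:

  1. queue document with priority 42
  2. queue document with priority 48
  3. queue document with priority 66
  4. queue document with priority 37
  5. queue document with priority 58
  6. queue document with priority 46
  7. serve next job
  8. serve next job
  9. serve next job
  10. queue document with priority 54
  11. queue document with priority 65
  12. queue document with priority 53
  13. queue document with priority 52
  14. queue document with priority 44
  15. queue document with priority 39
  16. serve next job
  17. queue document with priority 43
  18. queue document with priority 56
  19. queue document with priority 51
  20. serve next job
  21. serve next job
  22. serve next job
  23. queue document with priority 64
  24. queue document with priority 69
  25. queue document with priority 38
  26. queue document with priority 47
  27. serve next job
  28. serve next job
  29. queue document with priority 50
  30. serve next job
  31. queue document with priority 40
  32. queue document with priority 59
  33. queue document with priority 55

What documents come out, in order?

[66, 58, 48, 65, 56, 54, 53, 69, 64, 52]

insert 42 → {42}
insert 48 → {48, 42}
insert 66 → {66, 48, 42}
insert 37 → {66, 48, 42, 37}
insert 58 → {66, 58, 48, 42, 37}
insert 46 → {66, 58, 48, 46, 42, 37}
serve next job → 66; now {58, 48, 46, 42, 37}
serve next job → 58; now {48, 46, 42, 37}
serve next job → 48; now {46, 42, 37}
insert 54 → {54, 46, 42, 37}
insert 65 → {65, 54, 46, 42, 37}
insert 53 → {65, 54, 53, 46, 42, 37}
insert 52 → {65, 54, 53, 52, 46, 42, 37}
insert 44 → {65, 54, 53, 52, 46, 44, 42, 37}
insert 39 → {65, 54, 53, 52, 46, 44, 42, 39, 37}
serve next job → 65; now {54, 53, 52, 46, 44, 42, 39, 37}
insert 43 → {54, 53, 52, 46, 44, 43, 42, 39, 37}
insert 56 → {56, 54, 53, 52, 46, 44, 43, 42, 39, 37}
insert 51 → {56, 54, 53, 52, 51, 46, 44, 43, 42, 39, 37}
serve next job → 56; now {54, 53, 52, 51, 46, 44, 43, 42, 39, 37}
serve next job → 54; now {53, 52, 51, 46, 44, 43, 42, 39, 37}
serve next job → 53; now {52, 51, 46, 44, 43, 42, 39, 37}
insert 64 → {64, 52, 51, 46, 44, 43, 42, 39, 37}
insert 69 → {69, 64, 52, 51, 46, 44, 43, 42, 39, 37}
insert 38 → {69, 64, 52, 51, 46, 44, 43, 42, 39, 38, 37}
insert 47 → {69, 64, 52, 51, 47, 46, 44, 43, 42, 39, 38, 37}
serve next job → 69; now {64, 52, 51, 47, 46, 44, 43, 42, 39, 38, 37}
serve next job → 64; now {52, 51, 47, 46, 44, 43, 42, 39, 38, 37}
insert 50 → {52, 51, 50, 47, 46, 44, 43, 42, 39, 38, 37}
serve next job → 52; now {51, 50, 47, 46, 44, 43, 42, 39, 38, 37}
insert 40 → {51, 50, 47, 46, 44, 43, 42, 40, 39, 38, 37}
insert 59 → {59, 51, 50, 47, 46, 44, 43, 42, 40, 39, 38, 37}
insert 55 → {59, 55, 51, 50, 47, 46, 44, 43, 42, 40, 39, 38, 37}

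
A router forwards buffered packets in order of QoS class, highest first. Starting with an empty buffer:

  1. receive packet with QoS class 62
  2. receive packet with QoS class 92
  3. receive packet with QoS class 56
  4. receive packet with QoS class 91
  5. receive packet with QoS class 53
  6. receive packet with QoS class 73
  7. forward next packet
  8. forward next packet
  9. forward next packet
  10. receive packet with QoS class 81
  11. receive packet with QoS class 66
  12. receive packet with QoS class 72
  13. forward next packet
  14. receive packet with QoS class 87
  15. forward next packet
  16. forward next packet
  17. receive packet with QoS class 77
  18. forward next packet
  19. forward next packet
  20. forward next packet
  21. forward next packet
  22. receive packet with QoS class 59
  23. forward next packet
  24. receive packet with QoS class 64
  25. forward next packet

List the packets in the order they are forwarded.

[92, 91, 73, 81, 87, 72, 77, 66, 62, 56, 59, 64]

insert 62 → {62}
insert 92 → {92, 62}
insert 56 → {92, 62, 56}
insert 91 → {92, 91, 62, 56}
insert 53 → {92, 91, 62, 56, 53}
insert 73 → {92, 91, 73, 62, 56, 53}
forward next packet → 92; now {91, 73, 62, 56, 53}
forward next packet → 91; now {73, 62, 56, 53}
forward next packet → 73; now {62, 56, 53}
insert 81 → {81, 62, 56, 53}
insert 66 → {81, 66, 62, 56, 53}
insert 72 → {81, 72, 66, 62, 56, 53}
forward next packet → 81; now {72, 66, 62, 56, 53}
insert 87 → {87, 72, 66, 62, 56, 53}
forward next packet → 87; now {72, 66, 62, 56, 53}
forward next packet → 72; now {66, 62, 56, 53}
insert 77 → {77, 66, 62, 56, 53}
forward next packet → 77; now {66, 62, 56, 53}
forward next packet → 66; now {62, 56, 53}
forward next packet → 62; now {56, 53}
forward next packet → 56; now {53}
insert 59 → {59, 53}
forward next packet → 59; now {53}
insert 64 → {64, 53}
forward next packet → 64; now {53}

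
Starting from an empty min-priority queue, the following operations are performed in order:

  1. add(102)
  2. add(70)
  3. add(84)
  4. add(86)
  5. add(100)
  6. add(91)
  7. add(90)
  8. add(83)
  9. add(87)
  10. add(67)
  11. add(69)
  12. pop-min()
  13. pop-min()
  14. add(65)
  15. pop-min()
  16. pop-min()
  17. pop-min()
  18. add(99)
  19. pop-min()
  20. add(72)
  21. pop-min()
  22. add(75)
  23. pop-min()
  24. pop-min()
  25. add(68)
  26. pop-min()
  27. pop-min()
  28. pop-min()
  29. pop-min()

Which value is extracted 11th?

insert 102 → {102}
insert 70 → {70, 102}
insert 84 → {70, 84, 102}
insert 86 → {70, 84, 86, 102}
insert 100 → {70, 84, 86, 100, 102}
insert 91 → {70, 84, 86, 91, 100, 102}
insert 90 → {70, 84, 86, 90, 91, 100, 102}
insert 83 → {70, 83, 84, 86, 90, 91, 100, 102}
insert 87 → {70, 83, 84, 86, 87, 90, 91, 100, 102}
insert 67 → {67, 70, 83, 84, 86, 87, 90, 91, 100, 102}
insert 69 → {67, 69, 70, 83, 84, 86, 87, 90, 91, 100, 102}
pop-min → 67; now {69, 70, 83, 84, 86, 87, 90, 91, 100, 102}
pop-min → 69; now {70, 83, 84, 86, 87, 90, 91, 100, 102}
insert 65 → {65, 70, 83, 84, 86, 87, 90, 91, 100, 102}
pop-min → 65; now {70, 83, 84, 86, 87, 90, 91, 100, 102}
pop-min → 70; now {83, 84, 86, 87, 90, 91, 100, 102}
pop-min → 83; now {84, 86, 87, 90, 91, 100, 102}
insert 99 → {84, 86, 87, 90, 91, 99, 100, 102}
pop-min → 84; now {86, 87, 90, 91, 99, 100, 102}
insert 72 → {72, 86, 87, 90, 91, 99, 100, 102}
pop-min → 72; now {86, 87, 90, 91, 99, 100, 102}
insert 75 → {75, 86, 87, 90, 91, 99, 100, 102}
pop-min → 75; now {86, 87, 90, 91, 99, 100, 102}
pop-min → 86; now {87, 90, 91, 99, 100, 102}
insert 68 → {68, 87, 90, 91, 99, 100, 102}
pop-min → 68; now {87, 90, 91, 99, 100, 102}
pop-min → 87; now {90, 91, 99, 100, 102}
pop-min → 90; now {91, 99, 100, 102}
pop-min → 91; now {99, 100, 102}

87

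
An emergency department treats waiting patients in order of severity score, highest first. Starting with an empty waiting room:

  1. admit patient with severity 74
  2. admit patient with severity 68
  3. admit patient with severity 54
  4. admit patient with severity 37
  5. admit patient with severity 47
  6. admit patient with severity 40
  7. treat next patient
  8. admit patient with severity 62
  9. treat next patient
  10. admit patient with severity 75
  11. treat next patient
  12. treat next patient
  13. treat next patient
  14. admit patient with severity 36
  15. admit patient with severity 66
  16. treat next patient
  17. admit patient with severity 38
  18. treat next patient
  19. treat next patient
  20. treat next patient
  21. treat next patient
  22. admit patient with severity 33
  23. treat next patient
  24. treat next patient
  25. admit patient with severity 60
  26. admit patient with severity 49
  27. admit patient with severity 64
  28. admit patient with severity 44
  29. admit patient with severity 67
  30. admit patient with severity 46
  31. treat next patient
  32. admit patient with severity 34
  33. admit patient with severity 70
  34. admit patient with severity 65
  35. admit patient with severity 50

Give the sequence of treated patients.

insert 74 → {74}
insert 68 → {74, 68}
insert 54 → {74, 68, 54}
insert 37 → {74, 68, 54, 37}
insert 47 → {74, 68, 54, 47, 37}
insert 40 → {74, 68, 54, 47, 40, 37}
treat next patient → 74; now {68, 54, 47, 40, 37}
insert 62 → {68, 62, 54, 47, 40, 37}
treat next patient → 68; now {62, 54, 47, 40, 37}
insert 75 → {75, 62, 54, 47, 40, 37}
treat next patient → 75; now {62, 54, 47, 40, 37}
treat next patient → 62; now {54, 47, 40, 37}
treat next patient → 54; now {47, 40, 37}
insert 36 → {47, 40, 37, 36}
insert 66 → {66, 47, 40, 37, 36}
treat next patient → 66; now {47, 40, 37, 36}
insert 38 → {47, 40, 38, 37, 36}
treat next patient → 47; now {40, 38, 37, 36}
treat next patient → 40; now {38, 37, 36}
treat next patient → 38; now {37, 36}
treat next patient → 37; now {36}
insert 33 → {36, 33}
treat next patient → 36; now {33}
treat next patient → 33; now {}
insert 60 → {60}
insert 49 → {60, 49}
insert 64 → {64, 60, 49}
insert 44 → {64, 60, 49, 44}
insert 67 → {67, 64, 60, 49, 44}
insert 46 → {67, 64, 60, 49, 46, 44}
treat next patient → 67; now {64, 60, 49, 46, 44}
insert 34 → {64, 60, 49, 46, 44, 34}
insert 70 → {70, 64, 60, 49, 46, 44, 34}
insert 65 → {70, 65, 64, 60, 49, 46, 44, 34}
insert 50 → {70, 65, 64, 60, 50, 49, 46, 44, 34}

74 → 68 → 75 → 62 → 54 → 66 → 47 → 40 → 38 → 37 → 36 → 33 → 67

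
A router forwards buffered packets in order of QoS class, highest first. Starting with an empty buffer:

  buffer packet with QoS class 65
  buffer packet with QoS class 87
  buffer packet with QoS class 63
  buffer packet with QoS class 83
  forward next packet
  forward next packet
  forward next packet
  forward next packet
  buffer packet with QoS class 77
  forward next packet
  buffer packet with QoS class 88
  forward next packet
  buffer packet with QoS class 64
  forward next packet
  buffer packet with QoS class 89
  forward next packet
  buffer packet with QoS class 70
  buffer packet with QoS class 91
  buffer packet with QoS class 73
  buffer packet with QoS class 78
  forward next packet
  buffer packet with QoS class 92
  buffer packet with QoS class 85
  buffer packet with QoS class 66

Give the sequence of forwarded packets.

insert 65 → {65}
insert 87 → {87, 65}
insert 63 → {87, 65, 63}
insert 83 → {87, 83, 65, 63}
forward next packet → 87; now {83, 65, 63}
forward next packet → 83; now {65, 63}
forward next packet → 65; now {63}
forward next packet → 63; now {}
insert 77 → {77}
forward next packet → 77; now {}
insert 88 → {88}
forward next packet → 88; now {}
insert 64 → {64}
forward next packet → 64; now {}
insert 89 → {89}
forward next packet → 89; now {}
insert 70 → {70}
insert 91 → {91, 70}
insert 73 → {91, 73, 70}
insert 78 → {91, 78, 73, 70}
forward next packet → 91; now {78, 73, 70}
insert 92 → {92, 78, 73, 70}
insert 85 → {92, 85, 78, 73, 70}
insert 66 → {92, 85, 78, 73, 70, 66}

87, 83, 65, 63, 77, 88, 64, 89, 91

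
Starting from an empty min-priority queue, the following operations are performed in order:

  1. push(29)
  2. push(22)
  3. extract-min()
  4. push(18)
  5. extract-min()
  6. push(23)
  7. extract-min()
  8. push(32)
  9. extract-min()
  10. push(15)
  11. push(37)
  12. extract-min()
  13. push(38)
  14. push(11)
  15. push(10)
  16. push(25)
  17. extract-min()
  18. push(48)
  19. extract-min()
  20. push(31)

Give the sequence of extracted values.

insert 29 → {29}
insert 22 → {22, 29}
extract-min → 22; now {29}
insert 18 → {18, 29}
extract-min → 18; now {29}
insert 23 → {23, 29}
extract-min → 23; now {29}
insert 32 → {29, 32}
extract-min → 29; now {32}
insert 15 → {15, 32}
insert 37 → {15, 32, 37}
extract-min → 15; now {32, 37}
insert 38 → {32, 37, 38}
insert 11 → {11, 32, 37, 38}
insert 10 → {10, 11, 32, 37, 38}
insert 25 → {10, 11, 25, 32, 37, 38}
extract-min → 10; now {11, 25, 32, 37, 38}
insert 48 → {11, 25, 32, 37, 38, 48}
extract-min → 11; now {25, 32, 37, 38, 48}
insert 31 → {25, 31, 32, 37, 38, 48}

[22, 18, 23, 29, 15, 10, 11]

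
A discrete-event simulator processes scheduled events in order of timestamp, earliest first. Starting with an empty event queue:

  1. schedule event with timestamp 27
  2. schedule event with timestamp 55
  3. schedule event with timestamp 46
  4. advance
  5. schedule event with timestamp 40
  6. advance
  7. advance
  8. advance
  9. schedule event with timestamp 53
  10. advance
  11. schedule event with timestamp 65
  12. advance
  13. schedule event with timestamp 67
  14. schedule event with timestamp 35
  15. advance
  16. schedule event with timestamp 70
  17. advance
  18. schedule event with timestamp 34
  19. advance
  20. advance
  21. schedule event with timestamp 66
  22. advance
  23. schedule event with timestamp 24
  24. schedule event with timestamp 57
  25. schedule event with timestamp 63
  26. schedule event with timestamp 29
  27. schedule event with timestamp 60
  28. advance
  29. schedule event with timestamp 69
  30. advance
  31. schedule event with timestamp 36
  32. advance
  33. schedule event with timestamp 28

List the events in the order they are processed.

27, 40, 46, 55, 53, 65, 35, 67, 34, 70, 66, 24, 29, 36

insert 27 → {27}
insert 55 → {27, 55}
insert 46 → {27, 46, 55}
advance → 27; now {46, 55}
insert 40 → {40, 46, 55}
advance → 40; now {46, 55}
advance → 46; now {55}
advance → 55; now {}
insert 53 → {53}
advance → 53; now {}
insert 65 → {65}
advance → 65; now {}
insert 67 → {67}
insert 35 → {35, 67}
advance → 35; now {67}
insert 70 → {67, 70}
advance → 67; now {70}
insert 34 → {34, 70}
advance → 34; now {70}
advance → 70; now {}
insert 66 → {66}
advance → 66; now {}
insert 24 → {24}
insert 57 → {24, 57}
insert 63 → {24, 57, 63}
insert 29 → {24, 29, 57, 63}
insert 60 → {24, 29, 57, 60, 63}
advance → 24; now {29, 57, 60, 63}
insert 69 → {29, 57, 60, 63, 69}
advance → 29; now {57, 60, 63, 69}
insert 36 → {36, 57, 60, 63, 69}
advance → 36; now {57, 60, 63, 69}
insert 28 → {28, 57, 60, 63, 69}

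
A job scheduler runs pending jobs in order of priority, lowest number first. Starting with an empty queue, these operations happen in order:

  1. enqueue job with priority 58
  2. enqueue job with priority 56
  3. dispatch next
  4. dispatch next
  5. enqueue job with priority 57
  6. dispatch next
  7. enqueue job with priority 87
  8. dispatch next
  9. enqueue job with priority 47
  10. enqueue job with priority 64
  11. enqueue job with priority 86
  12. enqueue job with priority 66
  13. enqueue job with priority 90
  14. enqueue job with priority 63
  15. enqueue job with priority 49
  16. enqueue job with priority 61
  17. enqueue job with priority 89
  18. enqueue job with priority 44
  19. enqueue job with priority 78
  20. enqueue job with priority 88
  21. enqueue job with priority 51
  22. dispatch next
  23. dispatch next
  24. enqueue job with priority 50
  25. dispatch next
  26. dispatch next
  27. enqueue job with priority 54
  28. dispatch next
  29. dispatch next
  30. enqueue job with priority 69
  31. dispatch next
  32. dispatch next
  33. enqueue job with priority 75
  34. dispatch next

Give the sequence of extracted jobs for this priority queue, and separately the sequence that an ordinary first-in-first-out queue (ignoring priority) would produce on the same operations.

priority queue: 56, 58, 57, 87, 44, 47, 49, 50, 51, 54, 61, 63, 64; FIFO queue: 58, 56, 57, 87, 47, 64, 86, 66, 90, 63, 49, 61, 89

insert 58 → {58}
insert 56 → {56, 58}
dispatch next → 56; now {58}
dispatch next → 58; now {}
insert 57 → {57}
dispatch next → 57; now {}
insert 87 → {87}
dispatch next → 87; now {}
insert 47 → {47}
insert 64 → {47, 64}
insert 86 → {47, 64, 86}
insert 66 → {47, 64, 66, 86}
insert 90 → {47, 64, 66, 86, 90}
insert 63 → {47, 63, 64, 66, 86, 90}
insert 49 → {47, 49, 63, 64, 66, 86, 90}
insert 61 → {47, 49, 61, 63, 64, 66, 86, 90}
insert 89 → {47, 49, 61, 63, 64, 66, 86, 89, 90}
insert 44 → {44, 47, 49, 61, 63, 64, 66, 86, 89, 90}
insert 78 → {44, 47, 49, 61, 63, 64, 66, 78, 86, 89, 90}
insert 88 → {44, 47, 49, 61, 63, 64, 66, 78, 86, 88, 89, 90}
insert 51 → {44, 47, 49, 51, 61, 63, 64, 66, 78, 86, 88, 89, 90}
dispatch next → 44; now {47, 49, 51, 61, 63, 64, 66, 78, 86, 88, 89, 90}
dispatch next → 47; now {49, 51, 61, 63, 64, 66, 78, 86, 88, 89, 90}
insert 50 → {49, 50, 51, 61, 63, 64, 66, 78, 86, 88, 89, 90}
dispatch next → 49; now {50, 51, 61, 63, 64, 66, 78, 86, 88, 89, 90}
dispatch next → 50; now {51, 61, 63, 64, 66, 78, 86, 88, 89, 90}
insert 54 → {51, 54, 61, 63, 64, 66, 78, 86, 88, 89, 90}
dispatch next → 51; now {54, 61, 63, 64, 66, 78, 86, 88, 89, 90}
dispatch next → 54; now {61, 63, 64, 66, 78, 86, 88, 89, 90}
insert 69 → {61, 63, 64, 66, 69, 78, 86, 88, 89, 90}
dispatch next → 61; now {63, 64, 66, 69, 78, 86, 88, 89, 90}
dispatch next → 63; now {64, 66, 69, 78, 86, 88, 89, 90}
insert 75 → {64, 66, 69, 75, 78, 86, 88, 89, 90}
dispatch next → 64; now {66, 69, 75, 78, 86, 88, 89, 90}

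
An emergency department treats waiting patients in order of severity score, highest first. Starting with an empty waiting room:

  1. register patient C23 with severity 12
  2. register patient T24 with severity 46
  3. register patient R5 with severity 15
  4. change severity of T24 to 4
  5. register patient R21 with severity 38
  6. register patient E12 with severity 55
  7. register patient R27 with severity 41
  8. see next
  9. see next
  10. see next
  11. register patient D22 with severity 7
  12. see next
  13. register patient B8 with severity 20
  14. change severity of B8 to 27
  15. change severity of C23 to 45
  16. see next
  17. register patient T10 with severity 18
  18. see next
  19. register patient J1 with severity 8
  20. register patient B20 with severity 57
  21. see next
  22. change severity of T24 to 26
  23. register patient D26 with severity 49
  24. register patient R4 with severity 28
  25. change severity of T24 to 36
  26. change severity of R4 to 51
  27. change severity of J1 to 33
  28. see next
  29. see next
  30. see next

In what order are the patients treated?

add C23 (severity 12) → {C23:12}
add T24 (severity 46) → {T24:46, C23:12}
add R5 (severity 15) → {T24:46, R5:15, C23:12}
update T24 to severity 4 → {R5:15, C23:12, T24:4}
add R21 (severity 38) → {R21:38, R5:15, C23:12, T24:4}
add E12 (severity 55) → {E12:55, R21:38, R5:15, C23:12, T24:4}
add R27 (severity 41) → {E12:55, R27:41, R21:38, R5:15, C23:12, T24:4}
see next → E12; now {R27:41, R21:38, R5:15, C23:12, T24:4}
see next → R27; now {R21:38, R5:15, C23:12, T24:4}
see next → R21; now {R5:15, C23:12, T24:4}
add D22 (severity 7) → {R5:15, C23:12, D22:7, T24:4}
see next → R5; now {C23:12, D22:7, T24:4}
add B8 (severity 20) → {B8:20, C23:12, D22:7, T24:4}
update B8 to severity 27 → {B8:27, C23:12, D22:7, T24:4}
update C23 to severity 45 → {C23:45, B8:27, D22:7, T24:4}
see next → C23; now {B8:27, D22:7, T24:4}
add T10 (severity 18) → {B8:27, T10:18, D22:7, T24:4}
see next → B8; now {T10:18, D22:7, T24:4}
add J1 (severity 8) → {T10:18, J1:8, D22:7, T24:4}
add B20 (severity 57) → {B20:57, T10:18, J1:8, D22:7, T24:4}
see next → B20; now {T10:18, J1:8, D22:7, T24:4}
update T24 to severity 26 → {T24:26, T10:18, J1:8, D22:7}
add D26 (severity 49) → {D26:49, T24:26, T10:18, J1:8, D22:7}
add R4 (severity 28) → {D26:49, R4:28, T24:26, T10:18, J1:8, D22:7}
update T24 to severity 36 → {D26:49, T24:36, R4:28, T10:18, J1:8, D22:7}
update R4 to severity 51 → {R4:51, D26:49, T24:36, T10:18, J1:8, D22:7}
update J1 to severity 33 → {R4:51, D26:49, T24:36, J1:33, T10:18, D22:7}
see next → R4; now {D26:49, T24:36, J1:33, T10:18, D22:7}
see next → D26; now {T24:36, J1:33, T10:18, D22:7}
see next → T24; now {J1:33, T10:18, D22:7}

[E12, R27, R21, R5, C23, B8, B20, R4, D26, T24]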